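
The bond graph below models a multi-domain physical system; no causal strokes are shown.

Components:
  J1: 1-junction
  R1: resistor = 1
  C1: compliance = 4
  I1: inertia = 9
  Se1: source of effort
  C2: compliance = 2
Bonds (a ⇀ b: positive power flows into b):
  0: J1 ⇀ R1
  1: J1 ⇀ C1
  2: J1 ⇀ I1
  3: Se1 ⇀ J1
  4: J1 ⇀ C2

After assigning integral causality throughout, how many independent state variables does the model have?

3  (C1, C2, I1 all integral)

b3 |J1  (Se1 fixes effort; stroke away)
b1 |J1  (C1 outputs effort q/C1)
b2 |I1  (I1: I, integral causality)
b0 |J1  (1-jn J1 has f-setter on 2)
b4 |J1  (J1 flow already set via bond 2)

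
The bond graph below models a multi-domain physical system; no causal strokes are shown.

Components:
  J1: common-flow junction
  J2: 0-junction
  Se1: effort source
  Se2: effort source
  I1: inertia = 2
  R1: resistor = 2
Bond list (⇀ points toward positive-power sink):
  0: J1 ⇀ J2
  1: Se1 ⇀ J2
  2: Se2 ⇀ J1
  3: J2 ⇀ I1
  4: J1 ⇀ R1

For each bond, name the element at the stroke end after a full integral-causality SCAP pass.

β1 stroke→J2  (Se1: effort source, stroke at far end)
β2 stroke→J1  (Se2 fixes effort; stroke away)
β0 stroke→J1  (J2: bond 1 brought effort, rest push out)
β3 stroke→I1  (J2: bond 1 brought effort, rest push out)
β4 stroke→R1  (J1: last free bond brings flow in)

β0 stroke at J1
β1 stroke at J2
β2 stroke at J1
β3 stroke at I1
β4 stroke at R1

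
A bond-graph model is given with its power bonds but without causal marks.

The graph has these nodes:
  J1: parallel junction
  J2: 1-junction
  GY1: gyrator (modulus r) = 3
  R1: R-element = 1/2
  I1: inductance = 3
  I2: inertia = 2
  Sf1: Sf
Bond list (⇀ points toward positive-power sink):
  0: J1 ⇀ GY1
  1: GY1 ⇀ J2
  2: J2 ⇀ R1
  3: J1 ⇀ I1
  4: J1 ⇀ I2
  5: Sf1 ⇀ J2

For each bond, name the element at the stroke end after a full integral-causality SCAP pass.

#5 stroke→Sf1  (Sf1 (Sf) sets flow on bond)
#1 stroke→J2  (common-f at J2 fixed by 5)
#2 stroke→J2  (J2: bond 5 brought flow, rest push out)
#0 stroke→J1  (GY1: gyrator matches bond 1)
#3 stroke→I1  (J1 effort already set via bond 0)
#4 stroke→I2  (0-jn J1 has e-setter on 0)

β0 stroke→J1
β1 stroke→J2
β2 stroke→J2
β3 stroke→I1
β4 stroke→I2
β5 stroke→Sf1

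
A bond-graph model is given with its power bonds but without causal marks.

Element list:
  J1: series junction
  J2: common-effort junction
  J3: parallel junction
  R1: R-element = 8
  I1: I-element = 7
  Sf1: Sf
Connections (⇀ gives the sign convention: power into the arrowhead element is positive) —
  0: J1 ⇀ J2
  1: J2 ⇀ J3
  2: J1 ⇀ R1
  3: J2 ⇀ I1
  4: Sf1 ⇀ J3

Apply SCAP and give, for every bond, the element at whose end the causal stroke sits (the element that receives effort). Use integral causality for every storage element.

bond 0 |J2
bond 1 |J3
bond 2 |J1
bond 3 |I1
bond 4 |Sf1

β4 stroke→Sf1  (Sf1: flow source, stroke at near end)
β1 stroke→J3  (J3: last free bond brings effort in)
β3 stroke→I1  (prefer integral on I1)
β0 stroke→J2  (J2 needs exactly one e-in)
β2 stroke→J1  (J1: bond 0 brought flow, rest push out)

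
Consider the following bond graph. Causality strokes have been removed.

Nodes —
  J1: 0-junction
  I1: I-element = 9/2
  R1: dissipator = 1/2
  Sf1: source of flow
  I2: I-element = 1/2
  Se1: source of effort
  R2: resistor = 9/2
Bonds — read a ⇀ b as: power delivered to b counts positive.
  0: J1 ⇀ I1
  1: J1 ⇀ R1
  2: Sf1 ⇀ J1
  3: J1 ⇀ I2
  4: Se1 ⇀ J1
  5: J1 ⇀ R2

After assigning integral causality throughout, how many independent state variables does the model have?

2  (I1, I2 all integral)

β2 stroke at Sf1  (Sf1 fixes flow; stroke at Sf1)
β4 stroke at J1  (source Se1 imposes e)
β0 stroke at I1  (J1: bond 4 brought effort, rest push out)
β1 stroke at R1  (common-e at J1 fixed by 4)
β3 stroke at I2  (0-jn J1 has e-setter on 4)
β5 stroke at R2  (J1 effort already set via bond 4)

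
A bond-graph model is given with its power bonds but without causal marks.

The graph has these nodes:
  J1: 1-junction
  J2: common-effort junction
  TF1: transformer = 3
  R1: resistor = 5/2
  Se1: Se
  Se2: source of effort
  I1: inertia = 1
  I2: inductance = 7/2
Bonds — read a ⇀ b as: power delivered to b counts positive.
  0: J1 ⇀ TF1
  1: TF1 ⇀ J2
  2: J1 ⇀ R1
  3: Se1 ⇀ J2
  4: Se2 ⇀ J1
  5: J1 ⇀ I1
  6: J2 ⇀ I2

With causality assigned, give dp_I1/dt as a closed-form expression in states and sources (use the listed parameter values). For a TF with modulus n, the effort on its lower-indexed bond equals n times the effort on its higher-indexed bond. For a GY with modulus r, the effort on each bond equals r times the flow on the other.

b3 stroke at J2  (source Se1 imposes e)
b4 stroke at J1  (Se2: effort source, stroke at far end)
b1 stroke at TF1  (common-e at J2 fixed by 3)
b6 stroke at I2  (0-jn J2 has e-setter on 3)
b0 stroke at J1  (through TF1, causality passes straight; one stroke at TF1)
b5 stroke at I1  (I1 outputs flow p/I1)
b2 stroke at J1  (1-jn J1 has f-setter on 5)

dp_I1/dt = -3*E_Se1 + E_Se2 - 5*p_I1/2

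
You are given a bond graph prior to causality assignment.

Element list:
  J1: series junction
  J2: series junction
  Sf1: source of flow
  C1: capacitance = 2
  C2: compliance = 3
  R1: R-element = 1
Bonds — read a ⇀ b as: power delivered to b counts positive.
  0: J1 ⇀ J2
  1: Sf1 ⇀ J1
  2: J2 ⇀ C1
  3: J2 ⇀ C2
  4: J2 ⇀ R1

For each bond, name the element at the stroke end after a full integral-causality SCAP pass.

#0 →J1
#1 →Sf1
#2 →J2
#3 →J2
#4 →J2

#1 →Sf1  (Sf1 fixes flow; stroke at Sf1)
#0 →J1  (common-f at J1 fixed by 1)
#2 →J2  (1-jn J2 has f-setter on 0)
#3 →J2  (1-jn J2 has f-setter on 0)
#4 →J2  (J2 flow already set via bond 0)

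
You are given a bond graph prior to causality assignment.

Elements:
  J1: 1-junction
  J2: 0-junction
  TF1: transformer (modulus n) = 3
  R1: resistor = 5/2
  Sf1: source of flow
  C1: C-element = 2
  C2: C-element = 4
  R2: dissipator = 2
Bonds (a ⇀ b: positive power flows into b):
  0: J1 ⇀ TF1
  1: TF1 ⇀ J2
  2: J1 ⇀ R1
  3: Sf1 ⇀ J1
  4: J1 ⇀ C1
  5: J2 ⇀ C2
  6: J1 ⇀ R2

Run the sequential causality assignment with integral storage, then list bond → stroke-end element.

b0 stroke at J1
b1 stroke at TF1
b2 stroke at J1
b3 stroke at Sf1
b4 stroke at J1
b5 stroke at J2
b6 stroke at J1

b3 stroke at Sf1  (Sf1 (Sf) sets flow on bond)
b0 stroke at J1  (common-f at J1 fixed by 3)
b2 stroke at J1  (1-jn J1 has f-setter on 3)
b4 stroke at J1  (J1: bond 3 brought flow, rest push out)
b6 stroke at J1  (common-f at J1 fixed by 3)
b1 stroke at TF1  (TF1: transformer flips bond 0)
b5 stroke at J2  (J2 needs exactly one e-in)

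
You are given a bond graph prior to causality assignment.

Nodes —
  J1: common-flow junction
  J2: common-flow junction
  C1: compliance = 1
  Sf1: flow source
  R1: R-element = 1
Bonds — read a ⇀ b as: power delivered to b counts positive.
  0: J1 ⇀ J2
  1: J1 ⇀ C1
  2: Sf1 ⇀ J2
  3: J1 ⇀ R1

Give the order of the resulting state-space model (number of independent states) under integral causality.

1  (C1 all integral)

#2 stroke→Sf1  (Sf1 fixes flow; stroke at Sf1)
#0 stroke→J2  (1-jn J2 has f-setter on 2)
#1 stroke→J1  (J1 flow already set via bond 0)
#3 stroke→J1  (common-f at J1 fixed by 0)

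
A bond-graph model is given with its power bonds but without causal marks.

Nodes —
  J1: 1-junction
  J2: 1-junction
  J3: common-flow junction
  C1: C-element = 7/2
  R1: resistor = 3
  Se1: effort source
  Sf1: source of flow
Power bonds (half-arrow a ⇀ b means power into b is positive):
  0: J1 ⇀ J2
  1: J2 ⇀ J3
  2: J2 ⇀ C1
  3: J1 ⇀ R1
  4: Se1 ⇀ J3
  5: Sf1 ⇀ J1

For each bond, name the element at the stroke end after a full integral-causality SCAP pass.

#4 →J3  (Se1 fixes effort; stroke away)
#5 →Sf1  (source Sf1 imposes f)
#0 →J1  (J1 flow already set via bond 5)
#3 →J1  (J1: bond 5 brought flow, rest push out)
#1 →J2  (J2 flow already set via bond 0)
#2 →J2  (1-jn J2 has f-setter on 0)

#0 →J1
#1 →J2
#2 →J2
#3 →J1
#4 →J3
#5 →Sf1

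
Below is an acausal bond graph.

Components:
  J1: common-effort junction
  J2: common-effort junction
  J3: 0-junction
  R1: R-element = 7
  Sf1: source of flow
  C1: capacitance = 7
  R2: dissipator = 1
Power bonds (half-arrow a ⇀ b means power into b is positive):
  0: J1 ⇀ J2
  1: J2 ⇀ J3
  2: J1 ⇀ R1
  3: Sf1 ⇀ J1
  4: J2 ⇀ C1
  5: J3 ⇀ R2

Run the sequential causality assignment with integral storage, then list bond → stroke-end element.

#0 |J1
#1 |J3
#2 |R1
#3 |Sf1
#4 |J2
#5 |R2

#3 stroke at Sf1  (Sf1 (Sf) sets flow on bond)
#4 stroke at J2  (C1 outputs effort q/C1)
#0 stroke at J1  (common-e at J2 fixed by 4)
#1 stroke at J3  (J2 effort already set via bond 4)
#5 stroke at R2  (J3 effort already set via bond 1)
#2 stroke at R1  (common-e at J1 fixed by 0)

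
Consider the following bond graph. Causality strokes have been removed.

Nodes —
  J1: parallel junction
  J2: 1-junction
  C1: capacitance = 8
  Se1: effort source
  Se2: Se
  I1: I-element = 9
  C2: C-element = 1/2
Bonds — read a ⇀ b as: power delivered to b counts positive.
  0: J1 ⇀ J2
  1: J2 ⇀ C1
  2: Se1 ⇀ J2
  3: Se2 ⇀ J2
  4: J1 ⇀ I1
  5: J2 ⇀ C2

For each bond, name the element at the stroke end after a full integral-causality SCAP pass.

β2 |J2  (source Se1 imposes e)
β3 |J2  (Se2 (Se) sets effort on bond)
β1 |J2  (C1: C, integral causality)
β4 |I1  (I1 integral (f out))
β0 |J1  (J1: last free bond brings effort in)
β5 |J2  (J2: bond 0 brought flow, rest push out)

b0 stroke at J1
b1 stroke at J2
b2 stroke at J2
b3 stroke at J2
b4 stroke at I1
b5 stroke at J2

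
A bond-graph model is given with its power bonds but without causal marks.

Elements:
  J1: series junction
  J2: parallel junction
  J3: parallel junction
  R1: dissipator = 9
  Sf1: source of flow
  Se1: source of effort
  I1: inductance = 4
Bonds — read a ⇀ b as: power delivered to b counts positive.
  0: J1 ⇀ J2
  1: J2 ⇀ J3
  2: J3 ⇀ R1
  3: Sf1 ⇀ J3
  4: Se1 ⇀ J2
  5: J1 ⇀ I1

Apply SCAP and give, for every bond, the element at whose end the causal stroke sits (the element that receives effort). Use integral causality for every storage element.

β0 stroke→J1
β1 stroke→J3
β2 stroke→R1
β3 stroke→Sf1
β4 stroke→J2
β5 stroke→I1

b3 |Sf1  (source Sf1 imposes f)
b4 |J2  (source Se1 imposes e)
b0 |J1  (J2: bond 4 brought effort, rest push out)
b1 |J3  (0-jn J2 has e-setter on 4)
b2 |R1  (common-e at J3 fixed by 1)
b5 |I1  (only one flow-in slot at J1)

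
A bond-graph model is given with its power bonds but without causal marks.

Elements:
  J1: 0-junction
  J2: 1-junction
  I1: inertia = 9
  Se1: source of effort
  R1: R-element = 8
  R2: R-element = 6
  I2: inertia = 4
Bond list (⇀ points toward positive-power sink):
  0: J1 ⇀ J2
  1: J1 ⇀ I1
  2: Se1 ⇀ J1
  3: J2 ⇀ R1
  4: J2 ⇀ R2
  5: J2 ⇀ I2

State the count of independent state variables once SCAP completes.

b2 →J1  (Se1 fixes effort; stroke away)
b0 →J2  (0-jn J1 has e-setter on 2)
b1 →I1  (J1 effort already set via bond 2)
b5 →I2  (I2: I, integral causality)
b3 →J2  (common-f at J2 fixed by 5)
b4 →J2  (1-jn J2 has f-setter on 5)

2  (I1, I2 all integral)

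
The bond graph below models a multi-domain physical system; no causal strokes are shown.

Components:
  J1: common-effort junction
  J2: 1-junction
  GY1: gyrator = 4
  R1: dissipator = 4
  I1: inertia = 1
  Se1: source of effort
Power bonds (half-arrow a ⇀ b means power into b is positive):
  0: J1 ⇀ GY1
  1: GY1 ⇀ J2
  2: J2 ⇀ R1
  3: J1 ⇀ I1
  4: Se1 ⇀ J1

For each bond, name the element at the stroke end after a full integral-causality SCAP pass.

bond 0 stroke at GY1
bond 1 stroke at GY1
bond 2 stroke at J2
bond 3 stroke at I1
bond 4 stroke at J1

b4 stroke at J1  (Se1 fixes effort; stroke away)
b0 stroke at GY1  (common-e at J1 fixed by 4)
b3 stroke at I1  (0-jn J1 has e-setter on 4)
b1 stroke at GY1  (GY GY1: same side as bond 0)
b2 stroke at J2  (common-f at J2 fixed by 1)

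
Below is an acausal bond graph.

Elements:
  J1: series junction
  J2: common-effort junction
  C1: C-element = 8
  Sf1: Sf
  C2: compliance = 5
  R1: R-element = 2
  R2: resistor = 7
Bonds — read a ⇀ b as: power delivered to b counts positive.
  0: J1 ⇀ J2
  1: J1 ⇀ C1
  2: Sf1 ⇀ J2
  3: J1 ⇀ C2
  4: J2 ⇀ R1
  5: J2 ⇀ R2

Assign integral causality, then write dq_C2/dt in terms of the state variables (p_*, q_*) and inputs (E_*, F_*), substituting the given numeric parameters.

bond 2 →Sf1  (source Sf1 imposes f)
bond 1 →J1  (C1: C, integral causality)
bond 3 →J1  (prefer integral on C2)
bond 0 →J2  (only one flow-in slot at J1)
bond 4 →R1  (common-e at J2 fixed by 0)
bond 5 →R2  (0-jn J2 has e-setter on 0)

dq_C2/dt = -F_Sf1 - 9*q_C1/112 - 9*q_C2/70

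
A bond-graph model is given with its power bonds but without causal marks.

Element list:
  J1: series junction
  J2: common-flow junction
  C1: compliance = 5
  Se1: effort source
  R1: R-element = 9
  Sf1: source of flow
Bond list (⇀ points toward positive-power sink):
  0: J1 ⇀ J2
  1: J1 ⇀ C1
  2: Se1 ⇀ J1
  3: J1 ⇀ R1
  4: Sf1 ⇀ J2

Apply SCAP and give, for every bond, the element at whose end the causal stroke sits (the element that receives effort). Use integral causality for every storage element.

b2 |J1  (Se1: effort source, stroke at far end)
b4 |Sf1  (Sf1: flow source, stroke at near end)
b0 |J2  (J2 flow already set via bond 4)
b1 |J1  (common-f at J1 fixed by 0)
b3 |J1  (J1: bond 0 brought flow, rest push out)

β0 |J2
β1 |J1
β2 |J1
β3 |J1
β4 |Sf1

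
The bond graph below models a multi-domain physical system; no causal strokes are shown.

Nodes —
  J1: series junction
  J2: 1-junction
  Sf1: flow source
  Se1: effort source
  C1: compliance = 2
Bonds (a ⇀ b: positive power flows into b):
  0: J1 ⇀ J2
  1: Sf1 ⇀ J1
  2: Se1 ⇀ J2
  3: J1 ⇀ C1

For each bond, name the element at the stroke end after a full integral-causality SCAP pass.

β1 stroke at Sf1  (source Sf1 imposes f)
β2 stroke at J2  (Se1 (Se) sets effort on bond)
β0 stroke at J1  (J1: bond 1 brought flow, rest push out)
β3 stroke at J1  (J1: bond 1 brought flow, rest push out)

b0 stroke→J1
b1 stroke→Sf1
b2 stroke→J2
b3 stroke→J1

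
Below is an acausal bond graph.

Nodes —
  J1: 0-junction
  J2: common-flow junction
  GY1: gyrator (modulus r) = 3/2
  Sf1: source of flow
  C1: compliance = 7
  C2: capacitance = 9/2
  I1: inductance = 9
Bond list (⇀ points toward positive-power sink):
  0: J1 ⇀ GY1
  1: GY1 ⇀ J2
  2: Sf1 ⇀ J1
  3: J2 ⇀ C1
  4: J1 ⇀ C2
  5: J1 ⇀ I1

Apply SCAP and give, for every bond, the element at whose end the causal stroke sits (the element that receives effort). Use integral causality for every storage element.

b0 →GY1
b1 →GY1
b2 →Sf1
b3 →J2
b4 →J1
b5 →I1

β2 →Sf1  (source Sf1 imposes f)
β3 →J2  (prefer integral on C1)
β1 →GY1  (only one flow-in slot at J2)
β0 →GY1  (GY1: gyrator matches bond 1)
β4 →J1  (C2 outputs effort q/C2)
β5 →I1  (J1: bond 4 brought effort, rest push out)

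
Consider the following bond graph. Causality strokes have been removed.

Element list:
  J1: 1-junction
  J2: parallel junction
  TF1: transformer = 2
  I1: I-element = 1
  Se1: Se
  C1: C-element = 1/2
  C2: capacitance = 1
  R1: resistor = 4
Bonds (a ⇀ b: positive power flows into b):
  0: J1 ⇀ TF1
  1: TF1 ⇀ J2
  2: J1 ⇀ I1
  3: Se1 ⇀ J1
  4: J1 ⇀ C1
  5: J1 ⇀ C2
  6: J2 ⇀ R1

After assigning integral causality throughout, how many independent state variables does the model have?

#3 →J1  (Se1: effort source, stroke at far end)
#2 →I1  (I1 outputs flow p/I1)
#0 →J1  (J1 flow already set via bond 2)
#4 →J1  (J1: bond 2 brought flow, rest push out)
#5 →J1  (J1: bond 2 brought flow, rest push out)
#1 →TF1  (TF1 one-in-one-out from 0)
#6 →J2  (J2: last free bond brings effort in)

3  (C1, C2, I1 all integral)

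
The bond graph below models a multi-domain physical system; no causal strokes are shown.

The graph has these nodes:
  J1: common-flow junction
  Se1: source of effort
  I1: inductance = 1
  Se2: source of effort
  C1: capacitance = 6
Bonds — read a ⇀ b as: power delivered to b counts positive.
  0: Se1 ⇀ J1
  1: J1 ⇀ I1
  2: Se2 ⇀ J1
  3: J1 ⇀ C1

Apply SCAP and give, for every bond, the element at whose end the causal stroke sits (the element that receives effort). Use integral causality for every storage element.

b0 stroke→J1
b1 stroke→I1
b2 stroke→J1
b3 stroke→J1

b0 stroke at J1  (Se1 fixes effort; stroke away)
b2 stroke at J1  (source Se2 imposes e)
b1 stroke at I1  (I1: I, integral causality)
b3 stroke at J1  (1-jn J1 has f-setter on 1)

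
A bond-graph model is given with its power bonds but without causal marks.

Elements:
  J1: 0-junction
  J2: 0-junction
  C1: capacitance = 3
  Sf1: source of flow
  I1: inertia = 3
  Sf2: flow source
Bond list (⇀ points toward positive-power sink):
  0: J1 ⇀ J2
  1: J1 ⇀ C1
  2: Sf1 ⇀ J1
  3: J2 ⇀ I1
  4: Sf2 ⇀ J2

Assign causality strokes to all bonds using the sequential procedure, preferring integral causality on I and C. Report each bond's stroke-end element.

b2 |Sf1  (Sf1: flow source, stroke at near end)
b4 |Sf2  (Sf2: flow source, stroke at near end)
b1 |J1  (C1: C, integral causality)
b0 |J2  (0-jn J1 has e-setter on 1)
b3 |I1  (J2 effort already set via bond 0)

b0 →J2
b1 →J1
b2 →Sf1
b3 →I1
b4 →Sf2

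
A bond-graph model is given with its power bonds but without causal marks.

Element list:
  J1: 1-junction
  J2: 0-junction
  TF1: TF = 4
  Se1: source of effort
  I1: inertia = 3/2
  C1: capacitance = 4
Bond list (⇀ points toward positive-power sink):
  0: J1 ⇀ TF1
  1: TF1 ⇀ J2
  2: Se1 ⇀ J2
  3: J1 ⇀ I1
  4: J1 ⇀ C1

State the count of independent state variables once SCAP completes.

2  (C1, I1 all integral)

β2 stroke at J2  (source Se1 imposes e)
β1 stroke at TF1  (0-jn J2 has e-setter on 2)
β0 stroke at J1  (TF TF1: opposite of bond 1)
β3 stroke at I1  (prefer integral on I1)
β4 stroke at J1  (J1 flow already set via bond 3)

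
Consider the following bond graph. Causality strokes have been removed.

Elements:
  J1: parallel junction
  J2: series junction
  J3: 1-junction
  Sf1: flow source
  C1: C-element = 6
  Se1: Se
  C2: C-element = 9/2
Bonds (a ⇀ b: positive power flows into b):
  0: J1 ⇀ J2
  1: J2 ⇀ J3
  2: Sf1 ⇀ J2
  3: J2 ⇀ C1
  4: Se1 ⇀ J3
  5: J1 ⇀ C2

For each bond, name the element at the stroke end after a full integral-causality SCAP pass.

β2 →Sf1  (source Sf1 imposes f)
β4 →J3  (Se1 fixes effort; stroke away)
β0 →J2  (J2: bond 2 brought flow, rest push out)
β1 →J2  (common-f at J2 fixed by 2)
β3 →J2  (1-jn J2 has f-setter on 2)
β5 →J1  (only one effort-in slot at J1)

bond 0 stroke→J2
bond 1 stroke→J2
bond 2 stroke→Sf1
bond 3 stroke→J2
bond 4 stroke→J3
bond 5 stroke→J1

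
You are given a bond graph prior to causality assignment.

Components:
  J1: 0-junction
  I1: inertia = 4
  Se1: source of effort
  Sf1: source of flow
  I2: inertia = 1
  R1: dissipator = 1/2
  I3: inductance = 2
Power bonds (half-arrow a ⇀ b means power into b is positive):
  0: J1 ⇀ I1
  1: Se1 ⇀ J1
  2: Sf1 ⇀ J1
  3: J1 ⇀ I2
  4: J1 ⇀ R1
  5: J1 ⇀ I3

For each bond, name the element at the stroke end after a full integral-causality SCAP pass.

b1 stroke→J1  (Se1 fixes effort; stroke away)
b2 stroke→Sf1  (Sf1: flow source, stroke at near end)
b0 stroke→I1  (0-jn J1 has e-setter on 1)
b3 stroke→I2  (0-jn J1 has e-setter on 1)
b4 stroke→R1  (J1 effort already set via bond 1)
b5 stroke→I3  (0-jn J1 has e-setter on 1)

b0 stroke→I1
b1 stroke→J1
b2 stroke→Sf1
b3 stroke→I2
b4 stroke→R1
b5 stroke→I3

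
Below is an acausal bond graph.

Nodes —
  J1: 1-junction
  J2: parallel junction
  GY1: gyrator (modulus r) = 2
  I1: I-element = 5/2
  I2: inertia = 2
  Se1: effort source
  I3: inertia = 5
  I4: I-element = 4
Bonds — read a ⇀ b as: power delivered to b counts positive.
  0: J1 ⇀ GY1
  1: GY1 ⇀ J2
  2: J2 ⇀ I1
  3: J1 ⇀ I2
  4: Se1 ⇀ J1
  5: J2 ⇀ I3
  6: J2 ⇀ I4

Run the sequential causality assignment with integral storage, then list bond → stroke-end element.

β0 stroke at J1
β1 stroke at J2
β2 stroke at I1
β3 stroke at I2
β4 stroke at J1
β5 stroke at I3
β6 stroke at I4

β4 stroke→J1  (source Se1 imposes e)
β2 stroke→I1  (I1 outputs flow p/I1)
β3 stroke→I2  (I2 integral (f out))
β0 stroke→J1  (common-f at J1 fixed by 3)
β1 stroke→J2  (GY1 both-in/both-out from 0)
β5 stroke→I3  (J2: bond 1 brought effort, rest push out)
β6 stroke→I4  (J2: bond 1 brought effort, rest push out)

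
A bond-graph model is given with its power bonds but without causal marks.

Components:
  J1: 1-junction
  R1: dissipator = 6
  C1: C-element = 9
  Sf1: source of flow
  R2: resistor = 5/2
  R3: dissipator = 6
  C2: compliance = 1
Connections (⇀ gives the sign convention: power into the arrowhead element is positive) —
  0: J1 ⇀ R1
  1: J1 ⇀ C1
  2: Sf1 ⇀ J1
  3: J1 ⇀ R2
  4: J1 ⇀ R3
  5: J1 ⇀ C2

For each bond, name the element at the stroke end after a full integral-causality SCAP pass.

#0 stroke at J1
#1 stroke at J1
#2 stroke at Sf1
#3 stroke at J1
#4 stroke at J1
#5 stroke at J1

bond 2 stroke at Sf1  (Sf1 fixes flow; stroke at Sf1)
bond 0 stroke at J1  (common-f at J1 fixed by 2)
bond 1 stroke at J1  (1-jn J1 has f-setter on 2)
bond 3 stroke at J1  (J1 flow already set via bond 2)
bond 4 stroke at J1  (common-f at J1 fixed by 2)
bond 5 stroke at J1  (J1: bond 2 brought flow, rest push out)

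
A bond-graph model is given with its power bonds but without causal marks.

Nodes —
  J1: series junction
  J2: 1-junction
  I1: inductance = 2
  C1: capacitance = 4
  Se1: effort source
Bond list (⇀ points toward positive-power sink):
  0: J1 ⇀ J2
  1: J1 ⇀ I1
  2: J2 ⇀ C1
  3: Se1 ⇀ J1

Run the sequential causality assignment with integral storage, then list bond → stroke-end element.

β3 stroke→J1  (Se1: effort source, stroke at far end)
β1 stroke→I1  (I1 outputs flow p/I1)
β0 stroke→J1  (J1: bond 1 brought flow, rest push out)
β2 stroke→J2  (common-f at J2 fixed by 0)

bond 0 |J1
bond 1 |I1
bond 2 |J2
bond 3 |J1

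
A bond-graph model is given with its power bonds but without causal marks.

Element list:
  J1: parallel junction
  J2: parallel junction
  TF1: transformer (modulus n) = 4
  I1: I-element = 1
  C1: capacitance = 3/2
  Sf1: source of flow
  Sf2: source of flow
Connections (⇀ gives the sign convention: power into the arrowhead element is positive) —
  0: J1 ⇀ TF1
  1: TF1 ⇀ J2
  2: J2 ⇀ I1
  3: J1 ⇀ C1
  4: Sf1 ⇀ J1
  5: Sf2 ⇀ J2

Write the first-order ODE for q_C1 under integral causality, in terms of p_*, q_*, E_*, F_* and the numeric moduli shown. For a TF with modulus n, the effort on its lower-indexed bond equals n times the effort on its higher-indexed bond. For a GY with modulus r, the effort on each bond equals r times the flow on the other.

dq_C1/dt = F_Sf1 + F_Sf2/4 - p_I1/4

bond 4 stroke→Sf1  (Sf1 fixes flow; stroke at Sf1)
bond 5 stroke→Sf2  (source Sf2 imposes f)
bond 2 stroke→I1  (I1 outputs flow p/I1)
bond 1 stroke→J2  (J2: last free bond brings effort in)
bond 0 stroke→TF1  (through TF1, causality passes straight; one stroke at TF1)
bond 3 stroke→J1  (J1 needs exactly one e-in)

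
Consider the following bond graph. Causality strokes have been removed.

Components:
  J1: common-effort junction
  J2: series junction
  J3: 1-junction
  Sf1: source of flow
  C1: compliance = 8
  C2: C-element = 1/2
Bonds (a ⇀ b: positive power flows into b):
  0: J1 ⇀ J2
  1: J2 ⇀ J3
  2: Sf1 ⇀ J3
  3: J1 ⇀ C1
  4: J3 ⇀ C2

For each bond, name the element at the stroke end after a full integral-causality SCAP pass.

#0 stroke at J2
#1 stroke at J3
#2 stroke at Sf1
#3 stroke at J1
#4 stroke at J3

β2 stroke at Sf1  (Sf1 (Sf) sets flow on bond)
β1 stroke at J3  (common-f at J3 fixed by 2)
β4 stroke at J3  (1-jn J3 has f-setter on 2)
β0 stroke at J2  (1-jn J2 has f-setter on 1)
β3 stroke at J1  (closing 0-jn rule on J1)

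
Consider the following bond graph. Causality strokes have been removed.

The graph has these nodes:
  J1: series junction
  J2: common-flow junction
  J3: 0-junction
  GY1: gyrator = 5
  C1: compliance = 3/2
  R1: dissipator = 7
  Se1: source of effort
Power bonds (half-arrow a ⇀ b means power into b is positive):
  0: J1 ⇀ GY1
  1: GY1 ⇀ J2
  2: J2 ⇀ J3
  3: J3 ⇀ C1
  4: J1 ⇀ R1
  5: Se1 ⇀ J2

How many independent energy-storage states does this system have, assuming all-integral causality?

β5 |J2  (Se1 fixes effort; stroke away)
β3 |J3  (C1: C, integral causality)
β2 |J2  (0-jn J3 has e-setter on 3)
β1 |GY1  (only one flow-in slot at J2)
β0 |GY1  (GY1: gyrator matches bond 1)
β4 |J1  (J1: bond 0 brought flow, rest push out)

1  (C1 all integral)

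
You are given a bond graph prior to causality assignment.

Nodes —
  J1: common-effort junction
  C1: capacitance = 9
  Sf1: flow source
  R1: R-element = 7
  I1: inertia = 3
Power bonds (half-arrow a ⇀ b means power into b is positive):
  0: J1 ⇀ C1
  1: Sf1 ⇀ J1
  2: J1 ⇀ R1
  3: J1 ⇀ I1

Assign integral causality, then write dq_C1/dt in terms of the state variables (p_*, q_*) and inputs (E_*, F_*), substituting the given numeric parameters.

dq_C1/dt = F_Sf1 - p_I1/3 - q_C1/63

β1 stroke at Sf1  (source Sf1 imposes f)
β0 stroke at J1  (C1 integral (e out))
β2 stroke at R1  (0-jn J1 has e-setter on 0)
β3 stroke at I1  (0-jn J1 has e-setter on 0)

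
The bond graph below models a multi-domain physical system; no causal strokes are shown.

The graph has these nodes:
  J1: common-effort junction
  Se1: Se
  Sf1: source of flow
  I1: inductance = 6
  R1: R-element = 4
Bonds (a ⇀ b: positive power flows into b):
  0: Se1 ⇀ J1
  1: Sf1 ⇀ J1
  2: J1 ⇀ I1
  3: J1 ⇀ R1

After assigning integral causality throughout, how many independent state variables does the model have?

β0 stroke→J1  (Se1: effort source, stroke at far end)
β1 stroke→Sf1  (Sf1 (Sf) sets flow on bond)
β2 stroke→I1  (0-jn J1 has e-setter on 0)
β3 stroke→R1  (J1: bond 0 brought effort, rest push out)

1  (I1 all integral)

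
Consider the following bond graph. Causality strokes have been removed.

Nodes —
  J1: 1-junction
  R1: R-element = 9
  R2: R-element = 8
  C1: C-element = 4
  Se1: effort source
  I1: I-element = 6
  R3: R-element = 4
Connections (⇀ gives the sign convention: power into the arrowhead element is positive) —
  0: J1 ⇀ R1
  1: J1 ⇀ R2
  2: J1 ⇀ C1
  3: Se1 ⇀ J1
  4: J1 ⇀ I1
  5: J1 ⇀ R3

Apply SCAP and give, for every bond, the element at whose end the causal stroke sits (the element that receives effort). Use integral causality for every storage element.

b0 |J1
b1 |J1
b2 |J1
b3 |J1
b4 |I1
b5 |J1

β3 →J1  (Se1: effort source, stroke at far end)
β2 →J1  (prefer integral on C1)
β4 →I1  (I1: I, integral causality)
β0 →J1  (common-f at J1 fixed by 4)
β1 →J1  (J1: bond 4 brought flow, rest push out)
β5 →J1  (1-jn J1 has f-setter on 4)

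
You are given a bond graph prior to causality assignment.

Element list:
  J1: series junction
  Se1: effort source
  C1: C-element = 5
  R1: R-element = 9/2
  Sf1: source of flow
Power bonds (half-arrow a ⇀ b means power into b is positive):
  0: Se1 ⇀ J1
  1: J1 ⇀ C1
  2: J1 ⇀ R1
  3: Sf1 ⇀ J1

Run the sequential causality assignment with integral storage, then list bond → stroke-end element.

β0 |J1  (Se1 fixes effort; stroke away)
β3 |Sf1  (source Sf1 imposes f)
β1 |J1  (1-jn J1 has f-setter on 3)
β2 |J1  (1-jn J1 has f-setter on 3)

b0 stroke→J1
b1 stroke→J1
b2 stroke→J1
b3 stroke→Sf1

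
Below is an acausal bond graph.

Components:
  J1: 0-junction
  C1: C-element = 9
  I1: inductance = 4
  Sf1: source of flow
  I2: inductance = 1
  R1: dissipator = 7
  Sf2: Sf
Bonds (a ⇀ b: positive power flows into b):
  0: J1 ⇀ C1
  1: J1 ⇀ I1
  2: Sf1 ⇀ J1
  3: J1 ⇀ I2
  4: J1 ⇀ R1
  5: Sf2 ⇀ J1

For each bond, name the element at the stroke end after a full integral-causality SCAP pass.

#2 stroke→Sf1  (Sf1 fixes flow; stroke at Sf1)
#5 stroke→Sf2  (Sf2 fixes flow; stroke at Sf2)
#0 stroke→J1  (prefer integral on C1)
#1 stroke→I1  (J1 effort already set via bond 0)
#3 stroke→I2  (J1 effort already set via bond 0)
#4 stroke→R1  (J1 effort already set via bond 0)

bond 0 |J1
bond 1 |I1
bond 2 |Sf1
bond 3 |I2
bond 4 |R1
bond 5 |Sf2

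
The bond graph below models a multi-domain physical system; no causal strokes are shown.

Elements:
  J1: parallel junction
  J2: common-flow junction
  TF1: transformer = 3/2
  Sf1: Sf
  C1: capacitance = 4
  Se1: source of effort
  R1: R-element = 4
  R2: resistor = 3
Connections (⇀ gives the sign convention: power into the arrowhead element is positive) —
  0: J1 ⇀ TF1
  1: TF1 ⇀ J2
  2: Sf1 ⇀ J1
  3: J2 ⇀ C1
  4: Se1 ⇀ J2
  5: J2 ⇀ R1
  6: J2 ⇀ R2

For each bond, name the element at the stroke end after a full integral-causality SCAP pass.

b2 →Sf1  (Sf1: flow source, stroke at near end)
b4 →J2  (source Se1 imposes e)
b0 →J1  (only one effort-in slot at J1)
b1 →TF1  (through TF1, causality passes straight; one stroke at TF1)
b3 →J2  (1-jn J2 has f-setter on 1)
b5 →J2  (1-jn J2 has f-setter on 1)
b6 →J2  (1-jn J2 has f-setter on 1)

#0 stroke→J1
#1 stroke→TF1
#2 stroke→Sf1
#3 stroke→J2
#4 stroke→J2
#5 stroke→J2
#6 stroke→J2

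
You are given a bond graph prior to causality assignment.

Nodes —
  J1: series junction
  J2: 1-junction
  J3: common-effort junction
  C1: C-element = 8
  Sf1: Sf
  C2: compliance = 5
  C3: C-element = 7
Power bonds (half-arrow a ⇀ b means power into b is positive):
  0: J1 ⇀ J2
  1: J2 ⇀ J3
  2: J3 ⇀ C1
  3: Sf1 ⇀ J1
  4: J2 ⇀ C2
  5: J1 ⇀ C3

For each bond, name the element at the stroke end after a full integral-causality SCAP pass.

bond 3 stroke at Sf1  (Sf1 (Sf) sets flow on bond)
bond 0 stroke at J1  (J1 flow already set via bond 3)
bond 5 stroke at J1  (1-jn J1 has f-setter on 3)
bond 1 stroke at J2  (common-f at J2 fixed by 0)
bond 4 stroke at J2  (J2 flow already set via bond 0)
bond 2 stroke at J3  (only one effort-in slot at J3)

b0 |J1
b1 |J2
b2 |J3
b3 |Sf1
b4 |J2
b5 |J1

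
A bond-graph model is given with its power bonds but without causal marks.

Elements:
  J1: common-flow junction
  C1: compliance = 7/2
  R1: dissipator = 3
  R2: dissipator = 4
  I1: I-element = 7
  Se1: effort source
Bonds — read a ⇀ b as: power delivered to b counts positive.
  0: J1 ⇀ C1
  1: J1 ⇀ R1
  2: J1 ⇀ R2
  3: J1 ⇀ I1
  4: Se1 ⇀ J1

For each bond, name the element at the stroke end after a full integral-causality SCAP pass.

#4 |J1  (source Se1 imposes e)
#0 |J1  (C1 outputs effort q/C1)
#3 |I1  (I1 integral (f out))
#1 |J1  (J1 flow already set via bond 3)
#2 |J1  (common-f at J1 fixed by 3)

#0 →J1
#1 →J1
#2 →J1
#3 →I1
#4 →J1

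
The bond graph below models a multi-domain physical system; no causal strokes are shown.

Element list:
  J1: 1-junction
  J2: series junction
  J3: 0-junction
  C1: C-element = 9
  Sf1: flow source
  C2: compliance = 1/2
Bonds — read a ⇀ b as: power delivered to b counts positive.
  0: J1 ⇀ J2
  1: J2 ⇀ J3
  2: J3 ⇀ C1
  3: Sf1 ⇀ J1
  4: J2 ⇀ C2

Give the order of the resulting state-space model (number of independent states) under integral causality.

2  (C1, C2 all integral)

bond 3 stroke→Sf1  (Sf1: flow source, stroke at near end)
bond 0 stroke→J1  (J1 flow already set via bond 3)
bond 1 stroke→J2  (1-jn J2 has f-setter on 0)
bond 4 stroke→J2  (J2: bond 0 brought flow, rest push out)
bond 2 stroke→J3  (only one effort-in slot at J3)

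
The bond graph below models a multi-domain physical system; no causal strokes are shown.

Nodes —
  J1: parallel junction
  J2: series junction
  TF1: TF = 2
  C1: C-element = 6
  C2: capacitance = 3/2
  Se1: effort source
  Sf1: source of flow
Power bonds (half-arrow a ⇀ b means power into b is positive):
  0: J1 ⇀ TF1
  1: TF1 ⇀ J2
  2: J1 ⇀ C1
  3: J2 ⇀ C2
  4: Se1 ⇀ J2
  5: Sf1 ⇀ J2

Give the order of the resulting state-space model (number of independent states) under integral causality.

2  (C1, C2 all integral)

β4 |J2  (Se1 (Se) sets effort on bond)
β5 |Sf1  (Sf1 fixes flow; stroke at Sf1)
β1 |J2  (1-jn J2 has f-setter on 5)
β3 |J2  (common-f at J2 fixed by 5)
β0 |TF1  (TF TF1: opposite of bond 1)
β2 |J1  (J1 needs exactly one e-in)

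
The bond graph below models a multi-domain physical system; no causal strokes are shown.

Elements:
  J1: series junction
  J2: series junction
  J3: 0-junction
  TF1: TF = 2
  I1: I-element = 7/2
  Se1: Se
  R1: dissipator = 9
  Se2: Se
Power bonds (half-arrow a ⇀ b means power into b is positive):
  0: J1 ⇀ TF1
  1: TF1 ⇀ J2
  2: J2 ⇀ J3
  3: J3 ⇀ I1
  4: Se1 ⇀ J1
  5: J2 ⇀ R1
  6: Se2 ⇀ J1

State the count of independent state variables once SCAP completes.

1  (I1 all integral)

β4 stroke at J1  (Se1 (Se) sets effort on bond)
β6 stroke at J1  (source Se2 imposes e)
β0 stroke at TF1  (only one flow-in slot at J1)
β1 stroke at J2  (TF1: transformer flips bond 0)
β3 stroke at I1  (prefer integral on I1)
β2 stroke at J3  (closing 0-jn rule on J3)
β5 stroke at J2  (common-f at J2 fixed by 2)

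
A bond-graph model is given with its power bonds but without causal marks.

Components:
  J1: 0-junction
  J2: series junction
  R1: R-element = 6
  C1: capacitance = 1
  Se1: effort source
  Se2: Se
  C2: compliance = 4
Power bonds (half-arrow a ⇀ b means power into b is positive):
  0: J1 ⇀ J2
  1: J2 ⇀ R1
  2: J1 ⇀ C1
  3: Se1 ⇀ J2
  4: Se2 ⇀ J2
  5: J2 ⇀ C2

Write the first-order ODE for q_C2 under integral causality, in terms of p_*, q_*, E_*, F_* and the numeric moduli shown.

dq_C2/dt = E_Se1/6 + E_Se2/6 + q_C1/6 - q_C2/24

bond 3 stroke→J2  (Se1: effort source, stroke at far end)
bond 4 stroke→J2  (Se2 fixes effort; stroke away)
bond 2 stroke→J1  (C1 outputs effort q/C1)
bond 0 stroke→J2  (0-jn J1 has e-setter on 2)
bond 5 stroke→J2  (C2 integral (e out))
bond 1 stroke→R1  (J2 needs exactly one f-in)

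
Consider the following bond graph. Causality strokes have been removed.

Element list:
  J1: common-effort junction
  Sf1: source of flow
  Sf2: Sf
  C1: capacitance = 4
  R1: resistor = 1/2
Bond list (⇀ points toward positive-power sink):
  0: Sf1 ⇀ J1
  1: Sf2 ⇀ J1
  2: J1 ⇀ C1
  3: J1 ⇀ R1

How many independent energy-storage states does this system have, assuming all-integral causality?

#0 stroke→Sf1  (Sf1 fixes flow; stroke at Sf1)
#1 stroke→Sf2  (Sf2: flow source, stroke at near end)
#2 stroke→J1  (prefer integral on C1)
#3 stroke→R1  (common-e at J1 fixed by 2)

1  (C1 all integral)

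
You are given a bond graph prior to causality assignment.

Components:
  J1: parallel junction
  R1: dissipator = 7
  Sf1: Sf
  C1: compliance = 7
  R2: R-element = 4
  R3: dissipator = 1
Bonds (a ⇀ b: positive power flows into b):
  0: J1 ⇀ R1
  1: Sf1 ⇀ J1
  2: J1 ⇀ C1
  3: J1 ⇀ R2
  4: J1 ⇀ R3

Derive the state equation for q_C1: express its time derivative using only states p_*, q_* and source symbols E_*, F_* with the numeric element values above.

dq_C1/dt = F_Sf1 - 39*q_C1/196

#1 stroke at Sf1  (Sf1: flow source, stroke at near end)
#2 stroke at J1  (C1: C, integral causality)
#0 stroke at R1  (0-jn J1 has e-setter on 2)
#3 stroke at R2  (J1 effort already set via bond 2)
#4 stroke at R3  (J1 effort already set via bond 2)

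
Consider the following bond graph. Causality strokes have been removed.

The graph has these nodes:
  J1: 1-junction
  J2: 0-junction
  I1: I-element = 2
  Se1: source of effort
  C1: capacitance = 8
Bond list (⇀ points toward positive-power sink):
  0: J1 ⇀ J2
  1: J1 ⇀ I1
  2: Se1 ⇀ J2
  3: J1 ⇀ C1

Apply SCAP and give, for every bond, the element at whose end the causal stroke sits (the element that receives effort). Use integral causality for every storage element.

b2 |J2  (source Se1 imposes e)
b0 |J1  (J2 effort already set via bond 2)
b1 |I1  (I1 outputs flow p/I1)
b3 |J1  (common-f at J1 fixed by 1)

#0 |J1
#1 |I1
#2 |J2
#3 |J1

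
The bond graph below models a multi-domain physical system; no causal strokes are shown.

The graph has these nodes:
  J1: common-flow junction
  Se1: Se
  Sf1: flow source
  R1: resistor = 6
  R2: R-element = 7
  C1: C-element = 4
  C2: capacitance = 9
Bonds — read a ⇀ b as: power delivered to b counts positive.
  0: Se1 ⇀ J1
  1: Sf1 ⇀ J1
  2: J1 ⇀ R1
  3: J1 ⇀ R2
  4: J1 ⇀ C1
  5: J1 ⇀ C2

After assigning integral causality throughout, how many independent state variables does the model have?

bond 0 stroke at J1  (Se1 fixes effort; stroke away)
bond 1 stroke at Sf1  (Sf1 fixes flow; stroke at Sf1)
bond 2 stroke at J1  (J1 flow already set via bond 1)
bond 3 stroke at J1  (J1: bond 1 brought flow, rest push out)
bond 4 stroke at J1  (1-jn J1 has f-setter on 1)
bond 5 stroke at J1  (1-jn J1 has f-setter on 1)

2  (C1, C2 all integral)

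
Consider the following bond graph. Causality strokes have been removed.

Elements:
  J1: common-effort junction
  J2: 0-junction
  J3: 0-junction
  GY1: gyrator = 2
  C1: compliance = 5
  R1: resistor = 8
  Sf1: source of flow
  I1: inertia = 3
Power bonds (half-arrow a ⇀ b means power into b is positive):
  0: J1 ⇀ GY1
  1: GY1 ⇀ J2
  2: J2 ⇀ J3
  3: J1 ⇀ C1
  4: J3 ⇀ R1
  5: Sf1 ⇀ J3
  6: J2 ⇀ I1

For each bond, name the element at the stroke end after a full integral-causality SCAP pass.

b0 stroke→GY1
b1 stroke→GY1
b2 stroke→J2
b3 stroke→J1
b4 stroke→J3
b5 stroke→Sf1
b6 stroke→I1

β5 stroke→Sf1  (Sf1: flow source, stroke at near end)
β3 stroke→J1  (C1 integral (e out))
β0 stroke→GY1  (common-e at J1 fixed by 3)
β1 stroke→GY1  (through GY1, causality inverts; strokes same side of GY1)
β6 stroke→I1  (I1: I, integral causality)
β2 stroke→J2  (J2 needs exactly one e-in)
β4 stroke→J3  (only one effort-in slot at J3)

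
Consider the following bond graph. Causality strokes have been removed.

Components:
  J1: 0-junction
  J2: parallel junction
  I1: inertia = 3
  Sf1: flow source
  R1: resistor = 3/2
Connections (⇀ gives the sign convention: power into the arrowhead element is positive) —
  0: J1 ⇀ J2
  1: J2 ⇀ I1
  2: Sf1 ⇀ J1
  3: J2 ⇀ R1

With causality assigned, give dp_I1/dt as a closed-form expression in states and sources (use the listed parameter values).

dp_I1/dt = 3*F_Sf1/2 - p_I1/2

b2 stroke at Sf1  (source Sf1 imposes f)
b0 stroke at J1  (closing 0-jn rule on J1)
b1 stroke at I1  (prefer integral on I1)
b3 stroke at J2  (J2 needs exactly one e-in)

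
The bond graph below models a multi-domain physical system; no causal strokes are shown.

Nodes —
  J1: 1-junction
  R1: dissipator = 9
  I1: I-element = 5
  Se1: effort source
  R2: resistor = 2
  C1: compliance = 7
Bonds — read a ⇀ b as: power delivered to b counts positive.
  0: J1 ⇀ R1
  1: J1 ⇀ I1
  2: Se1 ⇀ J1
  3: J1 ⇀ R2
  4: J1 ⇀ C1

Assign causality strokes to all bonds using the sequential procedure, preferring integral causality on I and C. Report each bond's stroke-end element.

b2 stroke at J1  (Se1 fixes effort; stroke away)
b1 stroke at I1  (prefer integral on I1)
b0 stroke at J1  (common-f at J1 fixed by 1)
b3 stroke at J1  (common-f at J1 fixed by 1)
b4 stroke at J1  (common-f at J1 fixed by 1)

bond 0 →J1
bond 1 →I1
bond 2 →J1
bond 3 →J1
bond 4 →J1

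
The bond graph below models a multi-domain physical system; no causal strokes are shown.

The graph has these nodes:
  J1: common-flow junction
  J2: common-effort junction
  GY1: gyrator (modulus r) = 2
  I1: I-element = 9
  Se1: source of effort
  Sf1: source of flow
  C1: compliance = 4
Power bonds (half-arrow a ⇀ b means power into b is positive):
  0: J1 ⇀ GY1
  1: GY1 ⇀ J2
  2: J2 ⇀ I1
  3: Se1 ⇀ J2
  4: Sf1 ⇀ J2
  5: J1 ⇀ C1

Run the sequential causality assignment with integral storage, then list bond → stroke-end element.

#3 stroke→J2  (Se1 (Se) sets effort on bond)
#4 stroke→Sf1  (source Sf1 imposes f)
#1 stroke→GY1  (common-e at J2 fixed by 3)
#2 stroke→I1  (0-jn J2 has e-setter on 3)
#0 stroke→GY1  (GY GY1: same side as bond 1)
#5 stroke→J1  (J1 flow already set via bond 0)

#0 |GY1
#1 |GY1
#2 |I1
#3 |J2
#4 |Sf1
#5 |J1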